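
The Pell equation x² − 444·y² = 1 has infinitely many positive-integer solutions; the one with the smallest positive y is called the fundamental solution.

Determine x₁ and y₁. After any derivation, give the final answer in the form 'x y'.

[21; 14,42] for √444; ℓ=2 ⇒ convergent index 1
k=0  a_k=21  p_k/q_k = 21/1
k=1  a_k=14  p_k/q_k = 295/14
fundamental: x₁=295, y₁=14  (since 87025 − 444·196 = 1)

295 14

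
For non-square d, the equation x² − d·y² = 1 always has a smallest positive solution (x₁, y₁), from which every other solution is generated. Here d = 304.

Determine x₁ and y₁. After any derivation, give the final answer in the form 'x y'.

[17; 2,3,2,1,1,1,1,1,2,3,2,34] for √304; ℓ=12 ⇒ convergent index 11
i=0: a=17 ⇒ p=17, q=1
…
i=2: a=3 ⇒ p=122, q=7
i=3: a=2 ⇒ p=279, q=16
…
i=7: a=1 ⇒ p=1761, q=101
i=8: a=1 ⇒ p=2842, q=163
…
i=10: a=3 ⇒ p=25177, q=1444
i=11: a=2 ⇒ p=57799, q=3315
(x₁, y₁) = (57799, 3315);  57799² − 304·3315² = 1 ✓

57799 3315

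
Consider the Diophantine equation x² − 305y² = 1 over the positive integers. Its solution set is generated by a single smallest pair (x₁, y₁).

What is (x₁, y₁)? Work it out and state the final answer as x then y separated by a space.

√305 = [17; 2,6,2,34, …], period ℓ=4 (even) → k=3
k=0  a_k=17  p_k/q_k = 17/1
…
k=2  a_k=6  p_k/q_k = 227/13
k=3  a_k=2  p_k/q_k = 489/28
→ (489, 28).  Check: 489²=239121, 305·28²=239120, difference 1.

489 28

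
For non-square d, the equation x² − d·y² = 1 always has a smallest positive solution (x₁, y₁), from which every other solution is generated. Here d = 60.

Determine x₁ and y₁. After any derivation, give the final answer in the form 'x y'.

√60 = [7; 1,2,1,14, …], period ℓ=4 (even) → k=3
i=0: a=7 ⇒ p=7, q=1
…
i=2: a=2 ⇒ p=23, q=3
i=3: a=1 ⇒ p=31, q=4
(x₁, y₁) = (31, 4);  31² − 60·4² = 1 ✓

31 4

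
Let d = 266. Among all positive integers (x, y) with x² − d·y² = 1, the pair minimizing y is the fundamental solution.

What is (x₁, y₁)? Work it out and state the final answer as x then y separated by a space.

d=266: √d = [16; 3,4,3,32] (ℓ=4, even), read p_3/q_3
i=0: a=16 ⇒ p=16, q=1
…
i=2: a=4 ⇒ p=212, q=13
i=3: a=3 ⇒ p=685, q=42
→ (685, 42).  Check: 685²=469225, 266·42²=469224, difference 1.

685 42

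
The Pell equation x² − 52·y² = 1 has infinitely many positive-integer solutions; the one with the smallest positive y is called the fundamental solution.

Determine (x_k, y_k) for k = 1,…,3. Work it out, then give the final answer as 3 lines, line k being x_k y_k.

d=52: √d = [7; 4,1,2,1,4,14] (ℓ=6, even), read p_5/q_5
k=0  a_k=7  p_k/q_k = 7/1
k=1  a_k=4  p_k/q_k = 29/4
…
k=4  a_k=1  p_k/q_k = 137/19
k=5  a_k=4  p_k/q_k = 649/90
→ (649, 90).  Check: 649²=421201, 52·90²=421200, difference 1.
k=2:  x_2 = 649·649+52·90·90 = 842401,  y_2 = 649·90+90·649 = 116820
k=3:  x_3 = 649·842401+52·90·116820 = 1093435849,  y_3 = 649·116820+90·842401 = 151632270

649 90
842401 116820
1093435849 151632270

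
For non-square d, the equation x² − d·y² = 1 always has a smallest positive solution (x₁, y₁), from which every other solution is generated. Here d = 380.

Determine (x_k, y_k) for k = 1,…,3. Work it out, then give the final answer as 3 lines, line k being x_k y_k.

39 2
3041 156
237159 12166

√380 → a₀=19, period (2,38); ℓ=2 even so k=1
i=0: a=19 ⇒ p=19, q=1
i=1: a=2 ⇒ p=39, q=2
(x₁, y₁) = (39, 2);  39² − 380·2² = 1 ✓
k=2:  x_2 = 39·39+380·2·2 = 3041,  y_2 = 39·2+2·39 = 156
k=3:  x_3 = 39·3041+380·2·156 = 237159,  y_3 = 39·156+2·3041 = 12166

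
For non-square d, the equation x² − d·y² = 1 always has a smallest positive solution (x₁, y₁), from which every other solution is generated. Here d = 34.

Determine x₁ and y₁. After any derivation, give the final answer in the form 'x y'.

[5; 1,4,1,10] for √34; ℓ=4 ⇒ convergent index 3
step 0: (5, 1)  from 5·(1,0) + (0,1)
…
step 2: (29, 5)  from 4·(6,1) + (5,1)
step 3: (35, 6)  from 1·(29,5) + (6,1)
→ (35, 6).  Check: 35²=1225, 34·6²=1224, difference 1.

35 6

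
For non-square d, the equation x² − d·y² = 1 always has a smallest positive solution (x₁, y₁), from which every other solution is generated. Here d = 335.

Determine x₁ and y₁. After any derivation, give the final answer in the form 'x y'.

604 33

√335 → a₀=18, period (3,3,3,36); ℓ=4 even so k=3
a_0=18:  p_0=18·1+0=18,  q_0=18·0+1=1
a_1=3:  p_1=3·18+1=55,  q_1=3·1+0=3
a_2=3:  p_2=3·55+18=183,  q_2=3·3+1=10
a_3=3:  p_3=3·183+55=604,  q_3=3·10+3=33
(x₁, y₁) = (604, 33);  604² − 335·33² = 1 ✓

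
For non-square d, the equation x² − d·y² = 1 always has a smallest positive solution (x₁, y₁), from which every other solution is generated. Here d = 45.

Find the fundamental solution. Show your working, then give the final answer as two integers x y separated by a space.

√45 → a₀=6, period (1,2,2,2,1,12); ℓ=6 even so k=5
i=0: a=6 ⇒ p=6, q=1
…
i=2: a=2 ⇒ p=20, q=3
…
i=4: a=2 ⇒ p=114, q=17
i=5: a=1 ⇒ p=161, q=24
(x₁, y₁) = (161, 24);  161² − 45·24² = 1 ✓

161 24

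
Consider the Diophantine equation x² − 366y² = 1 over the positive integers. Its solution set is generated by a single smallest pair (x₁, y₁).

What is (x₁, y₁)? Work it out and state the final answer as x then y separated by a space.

d=366: √d = [19; 7,1,1,1,2,12,2,1,1,1,7,38] (ℓ=12, even), read p_11/q_11
a_0=19:  p_0=19·1+0=19,  q_0=19·0+1=1
…
a_5=2:  p_5=2·440+287=1167,  q_5=2·23+15=61
a_6=12:  p_6=12·1167+440=14444,  q_6=12·61+23=755
…
a_8=1:  p_8=1·30055+14444=44499,  q_8=1·1571+755=2326
a_9=1:  p_9=1·44499+30055=74554,  q_9=1·2326+1571=3897
a_10=1:  p_10=1·74554+44499=119053,  q_10=1·3897+2326=6223
a_11=7:  p_11=7·119053+74554=907925,  q_11=7·6223+3897=47458
→ (907925, 47458).  Check: 907925²=824327805625, 366·47458²=824327805624, difference 1.

907925 47458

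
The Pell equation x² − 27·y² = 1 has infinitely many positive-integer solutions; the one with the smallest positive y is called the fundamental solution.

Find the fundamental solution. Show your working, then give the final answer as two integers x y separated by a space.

26 5

d=27: √d = [5; 5,10] (ℓ=2, even), read p_1/q_1
step 0: (5, 1)  from 5·(1,0) + (0,1)
step 1: (26, 5)  from 5·(5,1) + (1,0)
(x₁, y₁) = (26, 5);  26² − 27·5² = 1 ✓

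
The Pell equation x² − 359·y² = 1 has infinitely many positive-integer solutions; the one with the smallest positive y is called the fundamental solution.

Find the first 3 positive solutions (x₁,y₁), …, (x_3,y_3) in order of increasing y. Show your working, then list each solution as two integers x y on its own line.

360 19
259199 13680
186622920 9849581

[18; 1,17,1,36] for √359; ℓ=4 ⇒ convergent index 3
a_0=18:  p_0=18·1+0=18,  q_0=18·0+1=1
…
a_2=17:  p_2=17·19+18=341,  q_2=17·1+1=18
a_3=1:  p_3=1·341+19=360,  q_3=1·18+1=19
→ (360, 19).  Check: 360²=129600, 359·19²=129599, difference 1.
(x_2, y_2) = (360·360 + 359·19·19, 360·19 + 19·360) = (259199, 13680)
(x_3, y_3) = (360·259199 + 359·19·13680, 360·13680 + 19·259199) = (186622920, 9849581)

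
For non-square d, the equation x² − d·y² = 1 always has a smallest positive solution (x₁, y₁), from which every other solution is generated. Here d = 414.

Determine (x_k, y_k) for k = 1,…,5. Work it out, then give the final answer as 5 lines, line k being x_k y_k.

√414 = [20; 2,1,7,2,7,1,2,40, …], period ℓ=8 (even) → k=7
step 0: (20, 1)  from 20·(1,0) + (0,1)
…
step 2: (61, 3)  from 1·(41,2) + (20,1)
…
step 4: (997, 49)  from 2·(468,23) + (61,3)
…
step 6: (8444, 415)  from 1·(7447,366) + (997,49)
step 7: (24335, 1196)  from 2·(8444,415) + (7447,366)
fundamental: x₁=24335, y₁=1196  (since 592192225 − 414·1430416 = 1)
n=2: (24335,1196)∘(24335,1196) = (24335·24335+414·1196·1196, 24335·1196+1196·24335) = (1184384449,58209320)
n=3: (1184384449,58209320)∘(24335,1196) = (24335·1184384449+414·1196·58209320, 24335·58209320+1196·1184384449) = (57643991108495,2833047603204)
n=4: (57643991108495,2833047603204)∘(24335,1196) = (24335·57643991108495+414·1196·2833047603204, 24335·2833047603204+1196·57643991108495) = (2805533046066067201,137884426789729360)
n=5: (2805533046066067201,137884426789729360)∘(24335,1196) = (24335·2805533046066067201+414·1196·137884426789729360, 24335·137884426789729360+1196·2805533046066067201) = (136545293294391499564175,6710835049023080347996)

24335 1196
1184384449 58209320
57643991108495 2833047603204
2805533046066067201 137884426789729360
136545293294391499564175 6710835049023080347996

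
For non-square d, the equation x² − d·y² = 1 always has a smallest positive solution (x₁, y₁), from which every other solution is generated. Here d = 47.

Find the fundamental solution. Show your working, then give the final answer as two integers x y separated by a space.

48 7

[6; 1,5,1,12] for √47; ℓ=4 ⇒ convergent index 3
a_0=6:  p_0=6·1+0=6,  q_0=6·0+1=1
a_1=1:  p_1=1·6+1=7,  q_1=1·1+0=1
a_2=5:  p_2=5·7+6=41,  q_2=5·1+1=6
a_3=1:  p_3=1·41+7=48,  q_3=1·6+1=7
(x₁, y₁) = (48, 7);  48² − 47·7² = 1 ✓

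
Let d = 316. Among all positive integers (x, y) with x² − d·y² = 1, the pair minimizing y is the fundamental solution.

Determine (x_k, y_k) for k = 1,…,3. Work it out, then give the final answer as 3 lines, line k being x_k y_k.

[17; 1,3,2,8,2,3,1,34] for √316; ℓ=8 ⇒ convergent index 7
i=0: a=17 ⇒ p=17, q=1
i=1: a=1 ⇒ p=18, q=1
i=2: a=3 ⇒ p=71, q=4
i=3: a=2 ⇒ p=160, q=9
i=4: a=8 ⇒ p=1351, q=76
i=5: a=2 ⇒ p=2862, q=161
i=6: a=3 ⇒ p=9937, q=559
i=7: a=1 ⇒ p=12799, q=720
→ (12799, 720).  Check: 12799²=163814401, 316·720²=163814400, difference 1.
(12799+720√316)^2 = 327628801 + 18430560√316
(12799+720√316)^3 = 8386642035199 + 471785474160√316

12799 720
327628801 18430560
8386642035199 471785474160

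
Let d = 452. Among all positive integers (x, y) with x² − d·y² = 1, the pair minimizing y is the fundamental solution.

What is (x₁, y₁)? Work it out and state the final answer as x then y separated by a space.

√452 = [21; 3,1,5,3,10,3,5,1,3,42, …], period ℓ=10 (even) → k=9
i=0: a=21 ⇒ p=21, q=1
i=1: a=3 ⇒ p=64, q=3
…
i=5: a=10 ⇒ p=16009, q=753
i=6: a=3 ⇒ p=49579, q=2332
…
i=8: a=1 ⇒ p=313483, q=14745
i=9: a=3 ⇒ p=1204353, q=56648
→ (1204353, 56648).  Check: 1204353²=1450466148609, 452·56648²=1450466148608, difference 1.

1204353 56648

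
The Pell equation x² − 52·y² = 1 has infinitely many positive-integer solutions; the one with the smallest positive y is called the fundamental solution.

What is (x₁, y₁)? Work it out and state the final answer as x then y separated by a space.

[7; 4,1,2,1,4,14] for √52; ℓ=6 ⇒ convergent index 5
k=0  a_k=7  p_k/q_k = 7/1
k=1  a_k=4  p_k/q_k = 29/4
…
k=3  a_k=2  p_k/q_k = 101/14
k=4  a_k=1  p_k/q_k = 137/19
k=5  a_k=4  p_k/q_k = 649/90
fundamental: x₁=649, y₁=90  (since 421201 − 52·8100 = 1)

649 90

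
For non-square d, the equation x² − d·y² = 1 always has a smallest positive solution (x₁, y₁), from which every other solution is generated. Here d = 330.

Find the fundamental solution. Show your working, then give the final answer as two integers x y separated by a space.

√330 = [18; 6,36, …], period ℓ=2 (even) → k=1
step 0: (18, 1)  from 18·(1,0) + (0,1)
step 1: (109, 6)  from 6·(18,1) + (1,0)
→ (109, 6).  Check: 109²=11881, 330·6²=11880, difference 1.

109 6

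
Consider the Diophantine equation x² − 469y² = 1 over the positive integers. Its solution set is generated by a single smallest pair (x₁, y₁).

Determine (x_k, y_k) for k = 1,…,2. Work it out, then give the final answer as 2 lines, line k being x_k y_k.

137215 6336
37655912449 1738788480

√469 → a₀=21, period (1,1,1,10,6,10,1,1,1,42); ℓ=10 even so k=9
a_0=21:  p_0=21·1+0=21,  q_0=21·0+1=1
…
a_8=1:  p_8=1·47146+42923=90069,  q_8=1·2177+1982=4159
a_9=1:  p_9=1·90069+47146=137215,  q_9=1·4159+2177=6336
→ (137215, 6336).  Check: 137215²=18827956225, 469·6336²=18827956224, difference 1.
(137215+6336√469)^2 = 37655912449 + 1738788480√469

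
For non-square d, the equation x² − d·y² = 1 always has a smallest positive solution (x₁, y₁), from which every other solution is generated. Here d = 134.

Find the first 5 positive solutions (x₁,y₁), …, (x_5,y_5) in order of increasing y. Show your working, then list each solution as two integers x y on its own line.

145925 12606
42588211249 3679061100
12429369452874725 1073733982022394
3627511474778900280001 313369262649556627800
1058689223901792677265417125 91456819303199367841407606

√134 → a₀=11, period (1,1,2,1,3,…,1,1,22); ℓ=14 even so k=13
a_0=11:  p_0=11·1+0=11,  q_0=11·0+1=1
a_1=1:  p_1=1·11+1=12,  q_1=1·1+0=1
a_2=1:  p_2=1·12+11=23,  q_2=1·1+1=2
a_3=2:  p_3=2·23+12=58,  q_3=2·2+1=5
a_4=1:  p_4=1·58+23=81,  q_4=1·5+2=7
…
a_6=1:  p_6=1·301+81=382,  q_6=1·26+7=33
a_7=10:  p_7=10·382+301=4121,  q_7=10·33+26=356
a_8=1:  p_8=1·4121+382=4503,  q_8=1·356+33=389
…
a_10=1:  p_10=1·17630+4503=22133,  q_10=1·1523+389=1912
a_11=2:  p_11=2·22133+17630=61896,  q_11=2·1912+1523=5347
a_12=1:  p_12=1·61896+22133=84029,  q_12=1·5347+1912=7259
a_13=1:  p_13=1·84029+61896=145925,  q_13=1·7259+5347=12606
→ (145925, 12606).  Check: 145925²=21294105625, 134·12606²=21294105624, difference 1.
n=2: (145925,12606)∘(145925,12606) = (145925·145925+134·12606·12606, 145925·12606+12606·145925) = (42588211249,3679061100)
n=3: (42588211249,3679061100)∘(145925,12606) = (145925·42588211249+134·12606·3679061100, 145925·3679061100+12606·42588211249) = (12429369452874725,1073733982022394)
n=4: (12429369452874725,1073733982022394)∘(145925,12606) = (145925·12429369452874725+134·12606·1073733982022394, 145925·1073733982022394+12606·12429369452874725) = (3627511474778900280001,313369262649556627800)
n=5: (3627511474778900280001,313369262649556627800)∘(145925,12606) = (145925·3627511474778900280001+134·12606·313369262649556627800, 145925·313369262649556627800+12606·3627511474778900280001) = (1058689223901792677265417125,91456819303199367841407606)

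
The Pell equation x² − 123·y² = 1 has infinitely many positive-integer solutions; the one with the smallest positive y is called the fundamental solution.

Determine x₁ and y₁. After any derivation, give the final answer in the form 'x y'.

[11; 11,22] for √123; ℓ=2 ⇒ convergent index 1
a_0=11:  p_0=11·1+0=11,  q_0=11·0+1=1
a_1=11:  p_1=11·11+1=122,  q_1=11·1+0=11
→ (122, 11).  Check: 122²=14884, 123·11²=14883, difference 1.

122 11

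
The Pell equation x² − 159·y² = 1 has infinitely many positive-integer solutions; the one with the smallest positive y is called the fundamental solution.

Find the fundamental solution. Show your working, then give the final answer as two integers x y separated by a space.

1324 105

[12; 1,1,1,1,3,1,1,1,1,24] for √159; ℓ=10 ⇒ convergent index 9
i=0: a=12 ⇒ p=12, q=1
…
i=2: a=1 ⇒ p=25, q=2
…
i=5: a=3 ⇒ p=227, q=18
…
i=8: a=1 ⇒ p=807, q=64
i=9: a=1 ⇒ p=1324, q=105
fundamental: x₁=1324, y₁=105  (since 1752976 − 159·11025 = 1)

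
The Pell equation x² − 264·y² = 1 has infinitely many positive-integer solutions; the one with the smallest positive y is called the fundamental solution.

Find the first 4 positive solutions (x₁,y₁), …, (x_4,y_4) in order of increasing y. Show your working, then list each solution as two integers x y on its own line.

65 4
8449 520
1098305 67596
142771201 8786960

√264 = [16; 4,32, …], period ℓ=2 (even) → k=1
i=0: a=16 ⇒ p=16, q=1
i=1: a=4 ⇒ p=65, q=4
(x₁, y₁) = (65, 4);  65² − 264·4² = 1 ✓
n=2: (65,4)∘(65,4) = (65·65+264·4·4, 65·4+4·65) = (8449,520)
n=3: (8449,520)∘(65,4) = (65·8449+264·4·520, 65·520+4·8449) = (1098305,67596)
n=4: (1098305,67596)∘(65,4) = (65·1098305+264·4·67596, 65·67596+4·1098305) = (142771201,8786960)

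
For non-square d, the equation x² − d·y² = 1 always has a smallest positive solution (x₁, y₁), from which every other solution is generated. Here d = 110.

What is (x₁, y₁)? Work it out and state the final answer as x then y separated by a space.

21 2

√110 → a₀=10, period (2,20); ℓ=2 even so k=1
i=0: a=10 ⇒ p=10, q=1
i=1: a=2 ⇒ p=21, q=2
→ (21, 2).  Check: 21²=441, 110·2²=440, difference 1.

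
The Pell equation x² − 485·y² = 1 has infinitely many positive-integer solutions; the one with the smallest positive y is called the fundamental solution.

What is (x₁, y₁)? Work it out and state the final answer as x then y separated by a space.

√485 → a₀=22, period (44); ℓ=1 odd so k=1
k=0  a_k=22  p_k/q_k = 22/1
k=1  a_k=44  p_k/q_k = 969/44
fundamental: x₁=969, y₁=44  (since 938961 − 485·1936 = 1)

969 44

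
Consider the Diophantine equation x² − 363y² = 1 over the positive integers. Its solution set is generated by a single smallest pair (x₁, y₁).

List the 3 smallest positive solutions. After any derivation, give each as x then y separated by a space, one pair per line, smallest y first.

[19; 19,38] for √363; ℓ=2 ⇒ convergent index 1
i=0: a=19 ⇒ p=19, q=1
i=1: a=19 ⇒ p=362, q=19
fundamental: x₁=362, y₁=19  (since 131044 − 363·361 = 1)
(x_2, y_2) = (362·362 + 363·19·19, 362·19 + 19·362) = (262087, 13756)
(x_3, y_3) = (362·262087 + 363·19·13756, 362·13756 + 19·262087) = (189750626, 9959325)

362 19
262087 13756
189750626 9959325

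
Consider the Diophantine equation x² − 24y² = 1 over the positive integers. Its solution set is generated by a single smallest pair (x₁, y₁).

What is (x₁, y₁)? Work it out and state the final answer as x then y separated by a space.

5 1

d=24: √d = [4; 1,8] (ℓ=2, even), read p_1/q_1
a_0=4:  p_0=4·1+0=4,  q_0=4·0+1=1
a_1=1:  p_1=1·4+1=5,  q_1=1·1+0=1
→ (5, 1).  Check: 5²=25, 24·1²=24, difference 1.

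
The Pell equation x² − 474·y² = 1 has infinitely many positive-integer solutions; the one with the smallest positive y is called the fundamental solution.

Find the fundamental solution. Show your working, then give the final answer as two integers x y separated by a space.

193549 8890

d=474: √d = [21; 1,3,2,1,1,…,3,1,42] (ℓ=14, even), read p_13/q_13
step 0: (21, 1)  from 21·(1,0) + (0,1)
step 1: (22, 1)  from 1·(21,1) + (1,0)
step 2: (87, 4)  from 3·(22,1) + (21,1)
step 3: (196, 9)  from 2·(87,4) + (22,1)
step 4: (283, 13)  from 1·(196,9) + (87,4)
step 5: (479, 22)  from 1·(283,13) + (196,9)
…
step 7: (5051, 232)  from 6·(762,35) + (479,22)
step 8: (5813, 267)  from 1·(5051,232) + (762,35)
step 9: (10864, 499)  from 1·(5813,267) + (5051,232)
step 10: (16677, 766)  from 1·(10864,499) + (5813,267)
…
step 12: (149331, 6859)  from 3·(44218,2031) + (16677,766)
step 13: (193549, 8890)  from 1·(149331,6859) + (44218,2031)
fundamental: x₁=193549, y₁=8890  (since 37461215401 − 474·79032100 = 1)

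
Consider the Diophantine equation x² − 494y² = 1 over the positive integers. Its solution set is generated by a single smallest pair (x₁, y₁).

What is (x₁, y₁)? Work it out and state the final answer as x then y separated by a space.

73035 3286

√494 → a₀=22, period (4,2,2,1,2,1,2,2,4,44); ℓ=10 even so k=9
i=0: a=22 ⇒ p=22, q=1
i=1: a=4 ⇒ p=89, q=4
…
i=6: a=1 ⇒ p=2556, q=115
…
i=8: a=2 ⇒ p=16514, q=743
i=9: a=4 ⇒ p=73035, q=3286
→ (73035, 3286).  Check: 73035²=5334111225, 494·3286²=5334111224, difference 1.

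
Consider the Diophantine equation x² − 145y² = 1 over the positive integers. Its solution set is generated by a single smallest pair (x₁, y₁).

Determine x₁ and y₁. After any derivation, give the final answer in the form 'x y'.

289 24

[12; 24] for √145; ℓ=1 ⇒ convergent index 1
k=0  a_k=12  p_k/q_k = 12/1
k=1  a_k=24  p_k/q_k = 289/24
fundamental: x₁=289, y₁=24  (since 83521 − 145·576 = 1)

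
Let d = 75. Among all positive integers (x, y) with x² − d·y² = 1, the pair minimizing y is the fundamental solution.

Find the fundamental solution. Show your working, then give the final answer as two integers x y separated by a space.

√75 → a₀=8, period (1,1,1,16); ℓ=4 even so k=3
step 0: (8, 1)  from 8·(1,0) + (0,1)
…
step 2: (17, 2)  from 1·(9,1) + (8,1)
step 3: (26, 3)  from 1·(17,2) + (9,1)
(x₁, y₁) = (26, 3);  26² − 75·3² = 1 ✓

26 3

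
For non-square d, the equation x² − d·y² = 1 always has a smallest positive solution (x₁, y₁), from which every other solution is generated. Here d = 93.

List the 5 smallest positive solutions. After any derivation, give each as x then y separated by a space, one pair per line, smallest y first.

[9; 1,1,1,4,6,4,1,1,1,18] for √93; ℓ=10 ⇒ convergent index 9
a_0=9:  p_0=9·1+0=9,  q_0=9·0+1=1
a_1=1:  p_1=1·9+1=10,  q_1=1·1+0=1
a_2=1:  p_2=1·10+9=19,  q_2=1·1+1=2
a_3=1:  p_3=1·19+10=29,  q_3=1·2+1=3
a_4=4:  p_4=4·29+19=135,  q_4=4·3+2=14
a_5=6:  p_5=6·135+29=839,  q_5=6·14+3=87
a_6=4:  p_6=4·839+135=3491,  q_6=4·87+14=362
a_7=1:  p_7=1·3491+839=4330,  q_7=1·362+87=449
a_8=1:  p_8=1·4330+3491=7821,  q_8=1·449+362=811
a_9=1:  p_9=1·7821+4330=12151,  q_9=1·811+449=1260
fundamental: x₁=12151, y₁=1260  (since 147646801 − 93·1587600 = 1)
(x_2, y_2) = (12151·12151 + 93·1260·1260, 12151·1260 + 1260·12151) = (295293601, 30620520)
(x_3, y_3) = (12151·295293601 + 93·1260·30620520, 12151·30620520 + 1260·295293601) = (7176225079351, 744139875780)
(x_4, y_4) = (12151·7176225079351 + 93·1260·744139875780, 12151·744139875780 + 1260·7176225079351) = (174396621583094401, 18084087230585040)
(x_5, y_5) = (12151·174396621583094401 + 93·1260·18084087230585040, 12151·18084087230585040 + 1260·174396621583094401) = (4238186690536135053751, 439479487133537766300)

12151 1260
295293601 30620520
7176225079351 744139875780
174396621583094401 18084087230585040
4238186690536135053751 439479487133537766300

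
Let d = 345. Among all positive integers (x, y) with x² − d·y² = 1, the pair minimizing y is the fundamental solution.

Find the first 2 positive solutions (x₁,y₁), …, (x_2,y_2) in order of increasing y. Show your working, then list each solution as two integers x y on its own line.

d=345: √d = [18; 1,1,2,1,6,1,2,1,1,36] (ℓ=10, even), read p_9/q_9
k=0  a_k=18  p_k/q_k = 18/1
…
k=2  a_k=1  p_k/q_k = 37/2
…
k=8  a_k=1  p_k/q_k = 3882/209
k=9  a_k=1  p_k/q_k = 6761/364
(x₁, y₁) = (6761, 364);  6761² − 345·364² = 1 ✓
(6761+364√345)^2 = 91422241 + 4922008√345

6761 364
91422241 4922008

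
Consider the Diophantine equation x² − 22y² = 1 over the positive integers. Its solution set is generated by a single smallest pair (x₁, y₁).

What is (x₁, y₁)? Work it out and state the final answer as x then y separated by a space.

√22 = [4; 1,2,4,2,1,8, …], period ℓ=6 (even) → k=5
a_0=4:  p_0=4·1+0=4,  q_0=4·0+1=1
a_1=1:  p_1=1·4+1=5,  q_1=1·1+0=1
a_2=2:  p_2=2·5+4=14,  q_2=2·1+1=3
…
a_4=2:  p_4=2·61+14=136,  q_4=2·13+3=29
a_5=1:  p_5=1·136+61=197,  q_5=1·29+13=42
fundamental: x₁=197, y₁=42  (since 38809 − 22·1764 = 1)

197 42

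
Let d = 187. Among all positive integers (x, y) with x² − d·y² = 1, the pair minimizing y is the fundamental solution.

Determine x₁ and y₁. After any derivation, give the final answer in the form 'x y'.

1682 123

√187 → a₀=13, period (1,2,13,2,1,26); ℓ=6 even so k=5
k=0  a_k=13  p_k/q_k = 13/1
…
k=2  a_k=2  p_k/q_k = 41/3
…
k=4  a_k=2  p_k/q_k = 1135/83
k=5  a_k=1  p_k/q_k = 1682/123
→ (1682, 123).  Check: 1682²=2829124, 187·123²=2829123, difference 1.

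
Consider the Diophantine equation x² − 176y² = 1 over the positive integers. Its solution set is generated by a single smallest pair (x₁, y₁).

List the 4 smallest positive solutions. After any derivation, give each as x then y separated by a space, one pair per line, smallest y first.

199 15
79201 5970
31521799 2376045
12545596801 945659940

√176 → a₀=13, period (3,1,3,26); ℓ=4 even so k=3
k=0  a_k=13  p_k/q_k = 13/1
…
k=2  a_k=1  p_k/q_k = 53/4
k=3  a_k=3  p_k/q_k = 199/15
→ (199, 15).  Check: 199²=39601, 176·15²=39600, difference 1.
k=2:  x_2 = 199·199+176·15·15 = 79201,  y_2 = 199·15+15·199 = 5970
k=3:  x_3 = 199·79201+176·15·5970 = 31521799,  y_3 = 199·5970+15·79201 = 2376045
k=4:  x_4 = 199·31521799+176·15·2376045 = 12545596801,  y_4 = 199·2376045+15·31521799 = 945659940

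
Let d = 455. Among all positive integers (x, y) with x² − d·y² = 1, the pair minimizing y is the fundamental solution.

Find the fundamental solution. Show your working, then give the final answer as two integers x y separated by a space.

√455 → a₀=21, period (3,42); ℓ=2 even so k=1
i=0: a=21 ⇒ p=21, q=1
i=1: a=3 ⇒ p=64, q=3
→ (64, 3).  Check: 64²=4096, 455·3²=4095, difference 1.

64 3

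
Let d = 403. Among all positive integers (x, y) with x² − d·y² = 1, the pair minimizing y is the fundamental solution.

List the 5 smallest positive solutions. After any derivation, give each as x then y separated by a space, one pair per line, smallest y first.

√403 = [20; 13,2,1,3,1,3,1,2,13,40, …], period ℓ=10 (even) → k=9
a_0=20:  p_0=20·1+0=20,  q_0=20·0+1=1
a_1=13:  p_1=13·20+1=261,  q_1=13·1+0=13
a_2=2:  p_2=2·261+20=542,  q_2=2·13+1=27
a_3=1:  p_3=1·542+261=803,  q_3=1·27+13=40
…
a_5=1:  p_5=1·2951+803=3754,  q_5=1·147+40=187
a_6=3:  p_6=3·3754+2951=14213,  q_6=3·187+147=708
a_7=1:  p_7=1·14213+3754=17967,  q_7=1·708+187=895
a_8=2:  p_8=2·17967+14213=50147,  q_8=2·895+708=2498
a_9=13:  p_9=13·50147+17967=669878,  q_9=13·2498+895=33369
→ (669878, 33369).  Check: 669878²=448736534884, 403·33369²=448736534883, difference 1.
(x_2, y_2) = (669878·669878 + 403·33369·33369, 669878·33369 + 33369·669878) = (897473069767, 44706317964)
(x_3, y_3) = (669878·897473069767 + 403·33369·44706317964, 669878·44706317964 + 33369·897473069767) = (1202394930058086974, 59895557730143415)
(x_4, y_4) = (669878·1202394930058086974 + 403·33369·59895557730143415, 669878·59895557730143415 + 33369·1202394930058086974) = (1610915821914004898868577, 80245432842261314788776)
(x_5, y_5) = (669878·1610915821914004898868577 + 403·33369·80245432842261314788776, 669878·80245432842261314788776 + 33369·1610915821914004898868577) = (2158234137903017152358511160238, 107509300122956754498421235241)

669878 33369
897473069767 44706317964
1202394930058086974 59895557730143415
1610915821914004898868577 80245432842261314788776
2158234137903017152358511160238 107509300122956754498421235241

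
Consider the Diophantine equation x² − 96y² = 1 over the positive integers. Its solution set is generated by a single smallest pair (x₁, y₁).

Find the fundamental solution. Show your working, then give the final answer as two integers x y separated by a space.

√96 = [9; 1,3,1,18, …], period ℓ=4 (even) → k=3
k=0  a_k=9  p_k/q_k = 9/1
…
k=2  a_k=3  p_k/q_k = 39/4
k=3  a_k=1  p_k/q_k = 49/5
(x₁, y₁) = (49, 5);  49² − 96·5² = 1 ✓

49 5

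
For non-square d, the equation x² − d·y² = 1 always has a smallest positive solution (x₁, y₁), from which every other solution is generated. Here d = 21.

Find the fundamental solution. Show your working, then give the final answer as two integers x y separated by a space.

√21 = [4; 1,1,2,1,1,8, …], period ℓ=6 (even) → k=5
step 0: (4, 1)  from 4·(1,0) + (0,1)
step 1: (5, 1)  from 1·(4,1) + (1,0)
step 2: (9, 2)  from 1·(5,1) + (4,1)
step 3: (23, 5)  from 2·(9,2) + (5,1)
step 4: (32, 7)  from 1·(23,5) + (9,2)
step 5: (55, 12)  from 1·(32,7) + (23,5)
fundamental: x₁=55, y₁=12  (since 3025 − 21·144 = 1)

55 12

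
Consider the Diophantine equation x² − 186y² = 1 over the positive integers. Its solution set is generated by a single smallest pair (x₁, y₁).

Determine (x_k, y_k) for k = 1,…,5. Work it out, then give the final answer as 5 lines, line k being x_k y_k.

7501 550
112530001 8251100
1688175067501 123783001650
25326002250120001 1856992582502200
379940684068125187501 27858602598915002750

[13; 1,1,1,3,4,3,1,1,1,26] for √186; ℓ=10 ⇒ convergent index 9
i=0: a=13 ⇒ p=13, q=1
i=1: a=1 ⇒ p=14, q=1
i=2: a=1 ⇒ p=27, q=2
…
i=4: a=3 ⇒ p=150, q=11
…
i=6: a=3 ⇒ p=2073, q=152
i=7: a=1 ⇒ p=2714, q=199
i=8: a=1 ⇒ p=4787, q=351
i=9: a=1 ⇒ p=7501, q=550
→ (7501, 550).  Check: 7501²=56265001, 186·550²=56265000, difference 1.
(7501+550√186)^2 = 112530001 + 8251100√186
(7501+550√186)^3 = 1688175067501 + 123783001650√186
(7501+550√186)^4 = 25326002250120001 + 1856992582502200√186
(7501+550√186)^5 = 379940684068125187501 + 27858602598915002750√186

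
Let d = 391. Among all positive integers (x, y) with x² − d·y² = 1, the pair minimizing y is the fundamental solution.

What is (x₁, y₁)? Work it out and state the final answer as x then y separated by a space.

d=391: √d = [19; 1,3,2,2,1,…,3,1,38] (ℓ=16, even), read p_15/q_15
step 0: (19, 1)  from 19·(1,0) + (0,1)
…
step 2: (79, 4)  from 3·(20,1) + (19,1)
…
step 4: (435, 22)  from 2·(178,9) + (79,4)
step 5: (613, 31)  from 1·(435,22) + (178,9)
…
step 7: (2709, 137)  from 2·(1048,53) + (613,31)
…
step 10: (160266, 8105)  from 1·(107747,5449) + (52519,2656)
step 11: (268013, 13554)  from 1·(160266,8105) + (107747,5449)
step 12: (696292, 35213)  from 2·(268013,13554) + (160266,8105)
…
step 14: (5678083, 287153)  from 3·(1660597,83980) + (696292,35213)
step 15: (7338680, 371133)  from 1·(5678083,287153) + (1660597,83980)
fundamental: x₁=7338680, y₁=371133  (since 53856224142400 − 391·137739703689 = 1)

7338680 371133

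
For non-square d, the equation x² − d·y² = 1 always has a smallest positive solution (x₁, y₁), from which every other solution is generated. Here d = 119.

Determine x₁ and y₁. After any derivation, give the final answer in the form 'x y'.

√119 = [10; 1,9,1,20, …], period ℓ=4 (even) → k=3
k=0  a_k=10  p_k/q_k = 10/1
…
k=2  a_k=9  p_k/q_k = 109/10
k=3  a_k=1  p_k/q_k = 120/11
fundamental: x₁=120, y₁=11  (since 14400 − 119·121 = 1)

120 11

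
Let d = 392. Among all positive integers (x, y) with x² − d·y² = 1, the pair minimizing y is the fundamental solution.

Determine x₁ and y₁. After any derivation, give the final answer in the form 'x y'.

[19; 1,3,1,38] for √392; ℓ=4 ⇒ convergent index 3
step 0: (19, 1)  from 19·(1,0) + (0,1)
step 1: (20, 1)  from 1·(19,1) + (1,0)
step 2: (79, 4)  from 3·(20,1) + (19,1)
step 3: (99, 5)  from 1·(79,4) + (20,1)
(x₁, y₁) = (99, 5);  99² − 392·5² = 1 ✓

99 5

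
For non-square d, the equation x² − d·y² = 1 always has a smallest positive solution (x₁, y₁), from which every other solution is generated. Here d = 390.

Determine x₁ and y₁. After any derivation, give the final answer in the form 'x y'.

[19; 1,2,1,38] for √390; ℓ=4 ⇒ convergent index 3
i=0: a=19 ⇒ p=19, q=1
i=1: a=1 ⇒ p=20, q=1
i=2: a=2 ⇒ p=59, q=3
i=3: a=1 ⇒ p=79, q=4
fundamental: x₁=79, y₁=4  (since 6241 − 390·16 = 1)

79 4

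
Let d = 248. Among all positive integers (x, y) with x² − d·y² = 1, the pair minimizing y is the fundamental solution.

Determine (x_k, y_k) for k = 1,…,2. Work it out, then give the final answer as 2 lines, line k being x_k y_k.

√248 = [15; 1,2,1,30, …], period ℓ=4 (even) → k=3
a_0=15:  p_0=15·1+0=15,  q_0=15·0+1=1
a_1=1:  p_1=1·15+1=16,  q_1=1·1+0=1
a_2=2:  p_2=2·16+15=47,  q_2=2·1+1=3
a_3=1:  p_3=1·47+16=63,  q_3=1·3+1=4
fundamental: x₁=63, y₁=4  (since 3969 − 248·16 = 1)
(63+4√248)^2 = 7937 + 504√248

63 4
7937 504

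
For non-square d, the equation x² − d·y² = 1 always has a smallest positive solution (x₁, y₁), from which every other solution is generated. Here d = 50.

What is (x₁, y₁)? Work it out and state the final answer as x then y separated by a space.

99 14

√50 = [7; 14, …], period ℓ=1 (odd) → k=1
step 0: (7, 1)  from 7·(1,0) + (0,1)
step 1: (99, 14)  from 14·(7,1) + (1,0)
fundamental: x₁=99, y₁=14  (since 9801 − 50·196 = 1)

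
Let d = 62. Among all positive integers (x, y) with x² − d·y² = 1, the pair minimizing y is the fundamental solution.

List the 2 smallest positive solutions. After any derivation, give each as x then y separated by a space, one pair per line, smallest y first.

63 8
7937 1008

d=62: √d = [7; 1,6,1,14] (ℓ=4, even), read p_3/q_3
k=0  a_k=7  p_k/q_k = 7/1
k=1  a_k=1  p_k/q_k = 8/1
k=2  a_k=6  p_k/q_k = 55/7
k=3  a_k=1  p_k/q_k = 63/8
fundamental: x₁=63, y₁=8  (since 3969 − 62·64 = 1)
(x_2, y_2) = (63·63 + 62·8·8, 63·8 + 8·63) = (7937, 1008)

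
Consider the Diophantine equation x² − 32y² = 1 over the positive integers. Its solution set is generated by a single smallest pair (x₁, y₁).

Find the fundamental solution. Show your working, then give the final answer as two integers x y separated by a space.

√32 = [5; 1,1,1,10, …], period ℓ=4 (even) → k=3
step 0: (5, 1)  from 5·(1,0) + (0,1)
step 1: (6, 1)  from 1·(5,1) + (1,0)
step 2: (11, 2)  from 1·(6,1) + (5,1)
step 3: (17, 3)  from 1·(11,2) + (6,1)
(x₁, y₁) = (17, 3);  17² − 32·3² = 1 ✓

17 3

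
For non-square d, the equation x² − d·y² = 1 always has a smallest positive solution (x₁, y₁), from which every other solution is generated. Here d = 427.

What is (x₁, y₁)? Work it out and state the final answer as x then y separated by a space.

d=427: √d = [20; 1,1,1,40] (ℓ=4, even), read p_3/q_3
k=0  a_k=20  p_k/q_k = 20/1
…
k=2  a_k=1  p_k/q_k = 41/2
k=3  a_k=1  p_k/q_k = 62/3
(x₁, y₁) = (62, 3);  62² − 427·3² = 1 ✓

62 3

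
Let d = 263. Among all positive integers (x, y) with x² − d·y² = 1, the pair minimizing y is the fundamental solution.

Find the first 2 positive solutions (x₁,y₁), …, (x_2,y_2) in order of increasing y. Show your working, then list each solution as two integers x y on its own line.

[16; 4,1,1,1,1,15,1,1,1,1,4,32] for √263; ℓ=12 ⇒ convergent index 11
i=0: a=16 ⇒ p=16, q=1
i=1: a=4 ⇒ p=65, q=4
i=2: a=1 ⇒ p=81, q=5
i=3: a=1 ⇒ p=146, q=9
i=4: a=1 ⇒ p=227, q=14
…
i=9: a=1 ⇒ p=18212, q=1123
i=10: a=1 ⇒ p=30229, q=1864
i=11: a=4 ⇒ p=139128, q=8579
→ (139128, 8579).  Check: 139128²=19356600384, 263·8579²=19356600383, difference 1.
k=2:  x_2 = 139128·139128+263·8579·8579 = 38713200767,  y_2 = 139128·8579+8579·139128 = 2387158224

139128 8579
38713200767 2387158224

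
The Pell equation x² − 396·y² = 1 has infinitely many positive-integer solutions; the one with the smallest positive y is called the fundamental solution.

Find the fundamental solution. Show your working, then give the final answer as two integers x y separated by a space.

199 10

[19; 1,8,1,38] for √396; ℓ=4 ⇒ convergent index 3
step 0: (19, 1)  from 19·(1,0) + (0,1)
step 1: (20, 1)  from 1·(19,1) + (1,0)
step 2: (179, 9)  from 8·(20,1) + (19,1)
step 3: (199, 10)  from 1·(179,9) + (20,1)
→ (199, 10).  Check: 199²=39601, 396·10²=39600, difference 1.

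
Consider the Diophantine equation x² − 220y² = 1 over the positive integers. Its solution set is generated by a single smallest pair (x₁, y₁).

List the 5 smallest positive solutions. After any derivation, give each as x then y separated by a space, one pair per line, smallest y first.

89 6
15841 1068
2819609 190098
501874561 33836376
89330852249 6022684830

[14; 1,4,1,28] for √220; ℓ=4 ⇒ convergent index 3
a_0=14:  p_0=14·1+0=14,  q_0=14·0+1=1
…
a_2=4:  p_2=4·15+14=74,  q_2=4·1+1=5
a_3=1:  p_3=1·74+15=89,  q_3=1·5+1=6
fundamental: x₁=89, y₁=6  (since 7921 − 220·36 = 1)
(x_2, y_2) = (89·89 + 220·6·6, 89·6 + 6·89) = (15841, 1068)
(x_3, y_3) = (89·15841 + 220·6·1068, 89·1068 + 6·15841) = (2819609, 190098)
(x_4, y_4) = (89·2819609 + 220·6·190098, 89·190098 + 6·2819609) = (501874561, 33836376)
(x_5, y_5) = (89·501874561 + 220·6·33836376, 89·33836376 + 6·501874561) = (89330852249, 6022684830)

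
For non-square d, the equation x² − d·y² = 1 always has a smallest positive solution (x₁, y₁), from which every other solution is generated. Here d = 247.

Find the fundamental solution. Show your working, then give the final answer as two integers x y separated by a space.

85292 5427

√247 → a₀=15, period (1,2,1,1,9,1,9,1,1,2,1,30); ℓ=12 even so k=11
a_0=15:  p_0=15·1+0=15,  q_0=15·0+1=1
…
a_2=2:  p_2=2·16+15=47,  q_2=2·1+1=3
a_3=1:  p_3=1·47+16=63,  q_3=1·3+1=4
a_4=1:  p_4=1·63+47=110,  q_4=1·4+3=7
a_5=9:  p_5=9·110+63=1053,  q_5=9·7+4=67
a_6=1:  p_6=1·1053+110=1163,  q_6=1·67+7=74
a_7=9:  p_7=9·1163+1053=11520,  q_7=9·74+67=733
a_8=1:  p_8=1·11520+1163=12683,  q_8=1·733+74=807
…
a_10=2:  p_10=2·24203+12683=61089,  q_10=2·1540+807=3887
a_11=1:  p_11=1·61089+24203=85292,  q_11=1·3887+1540=5427
fundamental: x₁=85292, y₁=5427  (since 7274725264 − 247·29452329 = 1)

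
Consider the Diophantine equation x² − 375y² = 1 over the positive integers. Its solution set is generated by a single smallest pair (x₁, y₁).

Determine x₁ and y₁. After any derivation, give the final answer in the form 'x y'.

15124 781

√375 = [19; 2,1,2,1,5,1,2,1,2,38, …], period ℓ=10 (even) → k=9
k=0  a_k=19  p_k/q_k = 19/1
k=1  a_k=2  p_k/q_k = 39/2
k=2  a_k=1  p_k/q_k = 58/3
k=3  a_k=2  p_k/q_k = 155/8
k=4  a_k=1  p_k/q_k = 213/11
k=5  a_k=5  p_k/q_k = 1220/63
k=6  a_k=1  p_k/q_k = 1433/74
k=7  a_k=2  p_k/q_k = 4086/211
k=8  a_k=1  p_k/q_k = 5519/285
k=9  a_k=2  p_k/q_k = 15124/781
→ (15124, 781).  Check: 15124²=228735376, 375·781²=228735375, difference 1.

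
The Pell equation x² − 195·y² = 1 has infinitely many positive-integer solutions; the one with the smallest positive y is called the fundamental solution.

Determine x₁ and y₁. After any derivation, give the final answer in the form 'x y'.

14 1

d=195: √d = [13; 1,26] (ℓ=2, even), read p_1/q_1
a_0=13:  p_0=13·1+0=13,  q_0=13·0+1=1
a_1=1:  p_1=1·13+1=14,  q_1=1·1+0=1
→ (14, 1).  Check: 14²=196, 195·1²=195, difference 1.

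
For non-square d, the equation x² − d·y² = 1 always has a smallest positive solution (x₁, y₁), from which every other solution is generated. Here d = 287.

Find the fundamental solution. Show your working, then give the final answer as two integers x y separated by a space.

√287 → a₀=16, period (1,15,1,32); ℓ=4 even so k=3
i=0: a=16 ⇒ p=16, q=1
…
i=2: a=15 ⇒ p=271, q=16
i=3: a=1 ⇒ p=288, q=17
(x₁, y₁) = (288, 17);  288² − 287·17² = 1 ✓

288 17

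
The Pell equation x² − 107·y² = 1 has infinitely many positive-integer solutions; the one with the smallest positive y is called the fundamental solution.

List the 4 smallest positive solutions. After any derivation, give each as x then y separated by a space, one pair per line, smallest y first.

962 93
1850887 178932
3561105626 344265075
6851565373537 662365825368

√107 → a₀=10, period (2,1,9,1,2,20); ℓ=6 even so k=5
a_0=10:  p_0=10·1+0=10,  q_0=10·0+1=1
a_1=2:  p_1=2·10+1=21,  q_1=2·1+0=2
…
a_3=9:  p_3=9·31+21=300,  q_3=9·3+2=29
a_4=1:  p_4=1·300+31=331,  q_4=1·29+3=32
a_5=2:  p_5=2·331+300=962,  q_5=2·32+29=93
(x₁, y₁) = (962, 93);  962² − 107·93² = 1 ✓
(x_2, y_2) = (962·962 + 107·93·93, 962·93 + 93·962) = (1850887, 178932)
(x_3, y_3) = (962·1850887 + 107·93·178932, 962·178932 + 93·1850887) = (3561105626, 344265075)
(x_4, y_4) = (962·3561105626 + 107·93·344265075, 962·344265075 + 93·3561105626) = (6851565373537, 662365825368)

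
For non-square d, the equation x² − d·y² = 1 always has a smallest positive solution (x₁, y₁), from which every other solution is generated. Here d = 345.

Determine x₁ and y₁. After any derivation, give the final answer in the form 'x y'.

√345 → a₀=18, period (1,1,2,1,6,1,2,1,1,36); ℓ=10 even so k=9
i=0: a=18 ⇒ p=18, q=1
i=1: a=1 ⇒ p=19, q=1
i=2: a=1 ⇒ p=37, q=2
i=3: a=2 ⇒ p=93, q=5
i=4: a=1 ⇒ p=130, q=7
i=5: a=6 ⇒ p=873, q=47
…
i=8: a=1 ⇒ p=3882, q=209
i=9: a=1 ⇒ p=6761, q=364
fundamental: x₁=6761, y₁=364  (since 45711121 − 345·132496 = 1)

6761 364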